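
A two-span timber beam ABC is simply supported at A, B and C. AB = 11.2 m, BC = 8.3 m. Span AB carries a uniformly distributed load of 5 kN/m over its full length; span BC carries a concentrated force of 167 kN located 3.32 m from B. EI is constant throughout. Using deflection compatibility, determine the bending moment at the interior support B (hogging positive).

Take M_B as the redundant. Released structure: two simple spans AB and BC with a hinge at B.
Rotations at B on the released spans (each span's end-slope, ×1/EI):
  span AB: UDL 5: wL³/(24EI) = 292.7/EI
  span BC: point load 167 at a = 3.32: Pab(L + b)/(6LEI) = 736.3/EI
  relative rotation θ_0 = (292.7 + 736.3)/EI = 1029/EI
A unit hogging moment at B produces rotation L₁/(3EI) + L₂/(3EI) = 6.5/EI.
Compatibility: M_B·(L₁+L₂)/(3EI) = θ_0, giving M_B = 158.3 kN·m (hogging).

M_B = 158.3 kN·m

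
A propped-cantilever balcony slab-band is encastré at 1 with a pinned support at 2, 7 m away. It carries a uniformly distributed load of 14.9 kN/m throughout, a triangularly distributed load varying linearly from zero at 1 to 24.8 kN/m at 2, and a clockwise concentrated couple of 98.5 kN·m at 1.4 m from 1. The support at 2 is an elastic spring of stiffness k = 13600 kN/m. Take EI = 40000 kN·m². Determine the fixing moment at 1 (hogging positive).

M_1 = 224 kN·m

Remove the prop at 2; the released (primary) structure is a cantilever built in at 1.
Deflection at 2 on the released cantilever, summing each load's contribution:
  UDL 14.9: wL⁴/(8EI) = 4472/EI
  triangular load, peak 24.8 at the free end: 11w₀L⁴/(120EI) = 5458/EI
  clockwise couple 98.5 at a = 1.4: M₀a(2L − a)/(2EI) = 868.8/EI
  δ_0 = 10799/EI
Flexibility coefficient — unit upward force at 2: δ_{22} = L³/(3EI) = 114.3/EI.
With EI = 40000 kN·m²: δ_0 = 0.26997 m and δ_{22} = 0.002858 m/kN.
Compatibility — the spring shortens by R_2/k under the reaction it provides: δ_0 − R_2·δ_{22} = R_2/k. With 1/k = 0.000074 m/kN, R_2 = δ_0 / (δ_{22} + 1/k) = 0.26997 / (0.002858 + 0.000074) = 92.08 kN.
Moment equilibrium about 1: M_1 = Σ(load moments about 1) − R_2·L = 868.6 − 92.08×7 = 224 kN·m.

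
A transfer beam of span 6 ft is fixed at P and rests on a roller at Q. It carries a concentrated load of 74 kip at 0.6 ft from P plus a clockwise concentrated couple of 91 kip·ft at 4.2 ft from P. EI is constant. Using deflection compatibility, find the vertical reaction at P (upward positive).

Remove the prop at Q; the released (primary) structure is a cantilever built in at P.
Downward deflection at the released point Q due to the loads:
  point load 74 at a = 0.6: Pa²(3L − a)/(6EI) = 77.26/EI
  clockwise couple 91 at a = 4.2: M₀a(2L − a)/(2EI) = 1491/EI
  δ_0 = 1568/EI
Tip deflection under a unit load at Q: L³/(3EI) = 72/EI.
The prop prevents deflection at Q: R_Q = δ_0/δ_{QQ} = 1568/72 = 21.78 kip.
Vertical equilibrium: R_P = ΣP − R_Q = 74 − 21.78 = 52.22 kip.

R_P = 52.22 kip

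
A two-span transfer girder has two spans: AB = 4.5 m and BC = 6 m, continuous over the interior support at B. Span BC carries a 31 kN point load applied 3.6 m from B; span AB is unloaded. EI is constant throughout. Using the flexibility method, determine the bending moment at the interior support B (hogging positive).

Release continuity at B by inserting a hinge; the redundant is the internal moment M_B. The primary structure is two simply-supported spans AB and BC.
End slopes at the hinge B, treating each span as simply supported:
  span BC: point load 31 at a = 3.6: Pab(L + b)/(6LEI) = 62.5/EI
  relative rotation θ_0 = (0 + 62.5)/EI = 62.5/EI
A unit hogging moment at B produces rotation L₁/(3EI) + L₂/(3EI) = 3.5/EI.
Slope continuity at B: θ_0 = M_B·3.5/EI, so M_B = 62.5/3.5 = 17.86 kN·m (hogging).

M_B = 17.86 kN·m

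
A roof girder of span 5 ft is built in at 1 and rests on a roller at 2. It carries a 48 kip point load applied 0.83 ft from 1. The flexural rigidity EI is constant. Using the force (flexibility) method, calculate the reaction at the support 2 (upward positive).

R_2 = 1.874 kip

Choose R_2 as the redundant. The primary structure is the cantilever fixed at 1.
Free-end deflection of the primary structure under the applied loading (downward +):
  point load 48 at a = 0.83: Pa²(3L − a)/(6EI) = 78.09/EI
Tip deflection under a unit load at 2: L³/(3EI) = 41.67/EI.
Compatibility at 2: δ_0 − R_2·δ_{22} = 0, so R_2 = 78.09/41.67 = 1.874 kip.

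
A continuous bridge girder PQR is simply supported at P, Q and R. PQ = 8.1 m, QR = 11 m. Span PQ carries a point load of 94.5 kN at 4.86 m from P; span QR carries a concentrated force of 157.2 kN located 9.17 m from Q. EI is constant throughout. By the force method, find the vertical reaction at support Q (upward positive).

R_Q = 113.5 kN

Take M_Q as the redundant. Released structure: two simple spans PQ and QR with a hinge at Q.
Discontinuity in slope at Q on the released structure — sum the simple-span end rotations:
  span PQ: point load 94.5 at a = 4.86: Pab(L + a)/(6LEI) = 396.8/EI
  span QR: point load 157.2 at a = 9.17: Pab(L + b)/(6LEI) = 512.8/EI
  relative rotation θ_0 = (396.8 + 512.8)/EI = 909.6/EI
A unit hogging moment at Q produces rotation L₁/(3EI) + L₂/(3EI) = 6.367/EI.
Compatibility: M_Q·(L₁+L₂)/(3EI) = θ_0, giving M_Q = 142.9 kN·m (hogging).
Span PQ, ΣM about P with M_Q applied at Q: R_Q^{PQ}·8.1 = 459.3 + 142.9, so R_Q^{PQ} = 74.34 kN and R_P = 94.5 − 74.34 = 20.16 kN.
Span QR, ΣM about R: R_Q^{QR}·11 = 287.7 + 142.9, so R_Q^{QR} = 39.14 kN and R_R = 157.2 − 39.14 = 118.1 kN.
R_Q = 74.34 + 39.14 = 113.5 kN.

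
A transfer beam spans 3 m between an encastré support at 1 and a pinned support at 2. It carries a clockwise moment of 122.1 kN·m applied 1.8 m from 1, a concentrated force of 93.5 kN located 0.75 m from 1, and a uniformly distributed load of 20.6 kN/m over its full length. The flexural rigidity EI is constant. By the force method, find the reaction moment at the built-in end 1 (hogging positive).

Remove the prop at 2; the released (primary) structure is a cantilever built in at 1.
Downward deflection at the released point 2 due to the loads:
  clockwise couple 122.1 at a = 1.8: M₀a(2L − a)/(2EI) = 461.5/EI
  point load 93.5 at a = 0.75: Pa²(3L − a)/(6EI) = 72.32/EI
  UDL 20.6: wL⁴/(8EI) = 208.6/EI
  δ_0 = 742.4/EI
Tip deflection under a unit load at 2: L³/(3EI) = 9/EI.
The prop prevents deflection at 2: R_2 = δ_0/δ_{22} = 742.4/9 = 82.49 kN.
Moment equilibrium about 1: M_1 = Σ(load moments about 1) − R_2·L = 284.9 − 82.49×3 = 37.45 kN·m.

M_1 = 37.45 kN·m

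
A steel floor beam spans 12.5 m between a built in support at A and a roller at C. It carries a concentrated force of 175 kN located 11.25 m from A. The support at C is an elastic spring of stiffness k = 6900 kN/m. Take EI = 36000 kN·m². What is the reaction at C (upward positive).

Take the reaction at C as the redundant and release it; the primary structure is a cantilever fixed at A.
Primary-structure tip deflection at C by superposition:
  point load 175 at a = 11.25: Pa²(3L − a)/(6EI) = 96899/EI
Tip deflection under a unit load at C: L³/(3EI) = 651/EI.
With EI = 36000 kN·m²: δ_0 = 2.6917 m and δ_{CC} = 0.018084 m/kN.
Compatibility — the spring shortens by R_C/k under the reaction it provides: δ_0 − R_C·δ_{CC} = R_C/k. With 1/k = 0.000145 m/kN, R_C = δ_0 / (δ_{CC} + 1/k) = 2.6917 / (0.018084 + 0.000145) = 147.7 kN.

R_C = 147.7 kN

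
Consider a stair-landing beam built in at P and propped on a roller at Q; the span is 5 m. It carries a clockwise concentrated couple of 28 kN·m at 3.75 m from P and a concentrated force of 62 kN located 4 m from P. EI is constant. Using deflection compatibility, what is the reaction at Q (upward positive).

Remove the prop at Q; the released (primary) structure is a cantilever built in at P.
Free-end deflection of the primary structure under the applied loading (downward +):
  clockwise couple 28 at a = 3.75: M₀a(2L − a)/(2EI) = 328.1/EI
  point load 62 at a = 4: Pa²(3L − a)/(6EI) = 1819/EI
  δ_0 = 2147/EI
Tip deflection under a unit load at Q: L³/(3EI) = 41.67/EI.
The prop prevents deflection at Q: R_Q = δ_0/δ_{QQ} = 2147/41.67 = 51.52 kN.

R_Q = 51.52 kN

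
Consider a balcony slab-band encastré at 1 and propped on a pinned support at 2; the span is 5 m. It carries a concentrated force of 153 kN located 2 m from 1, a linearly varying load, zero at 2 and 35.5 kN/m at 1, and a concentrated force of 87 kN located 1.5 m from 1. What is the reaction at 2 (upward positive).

Remove the prop at 2; the released (primary) structure is a cantilever built in at 1.
Free-end deflection of the primary structure under the applied loading (downward +):
  point load 153 at a = 2: Pa²(3L − a)/(6EI) = 1326/EI
  triangular load, peak 35.5 at the fixed end: w₀L⁴/(30EI) = 739.6/EI
  point load 87 at a = 1.5: Pa²(3L − a)/(6EI) = 440.4/EI
  δ_0 = 2506/EI
Flexibility coefficient — unit upward force at 2: δ_{22} = L³/(3EI) = 41.67/EI.
Compatibility at 2: δ_0 − R_2·δ_{22} = 0, so R_2 = 2506/41.67 = 60.14 kN.

R_2 = 60.14 kN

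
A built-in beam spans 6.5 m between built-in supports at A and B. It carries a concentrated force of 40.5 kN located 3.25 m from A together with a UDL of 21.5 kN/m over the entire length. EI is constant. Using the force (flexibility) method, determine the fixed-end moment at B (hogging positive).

Take the two fixed-end moments M_A, M_B as redundants; the released structure is the simple span AB.
End rotations of the released simple span under the applied load (×1/EI):
  at A: point load 40.5 at a = 3.25: Pab(L + b)/(6LEI) = 106.9/EI
  at B: point load 40.5 at a = 3.25: Pab(L + a)/(6LEI) = 106.9/EI
  at A: UDL 21.5: wL³/(24EI) = 246/EI
  at B: UDL 21.5: wL³/(24EI) = 246/EI
  θ_A0 = 353/EI,  θ_B0 = 353/EI
Flexibility coefficients: a unit moment at one end gives L/(3EI) there and L/(6EI) at the far end, so f₁₁ = f₂₂ = 2.167/EI and f₁₂ = f₂₁ = 1.083/EI.
Compatibility — zero rotation at each built-in end:
  2.167 M_A + 1.083 M_B = 353
  1.083 M_A + 2.167 M_B = 353
Solving the pair gives M_A = 108.6 kN·m and M_B = 108.6 kN·m (hogging).

M_B = 108.6 kN·m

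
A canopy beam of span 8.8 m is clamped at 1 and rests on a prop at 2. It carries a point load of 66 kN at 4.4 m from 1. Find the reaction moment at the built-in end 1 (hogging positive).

Choose R_2 as the redundant. The primary structure is the cantilever fixed at 1.
Deflection at 2 on the released cantilever, summing each load's contribution:
  point load 66 at a = 4.4: Pa²(3L − a)/(6EI) = 4685/EI
Tip deflection under a unit load at 2: L³/(3EI) = 227.2/EI.
Compatibility at 2: δ_0 − R_2·δ_{22} = 0, so R_2 = 4685/227.2 = 20.62 kN.
Moment equilibrium about 1: M_1 = Σ(load moments about 1) − R_2·L = 290.4 − 20.62×8.8 = 108.9 kN·m.

M_1 = 108.9 kN·m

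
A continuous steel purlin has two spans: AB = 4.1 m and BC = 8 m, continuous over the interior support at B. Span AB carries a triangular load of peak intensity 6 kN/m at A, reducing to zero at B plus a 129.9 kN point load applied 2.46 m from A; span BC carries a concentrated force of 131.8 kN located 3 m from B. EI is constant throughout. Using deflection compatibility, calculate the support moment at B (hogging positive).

Release continuity at B by inserting a hinge; the redundant is the internal moment M_B. The primary structure is two simply-supported spans AB and BC.
Discontinuity in slope at B on the released structure — sum the simple-span end rotations:
  span AB: triangular load, peak 6: 7w₀L³/(360EI) = 8.041/EI
  span AB: point load 129.9 at a = 2.46: Pab(L + a)/(6LEI) = 139.8/EI
  span BC: point load 131.8 at a = 3: Pab(L + b)/(6LEI) = 535.4/EI
  relative rotation θ_0 = (147.8 + 535.4)/EI = 683.2/EI
A unit hogging moment at B produces rotation L₁/(3EI) + L₂/(3EI) = 4.033/EI.
Compatibility: M_B·(L₁+L₂)/(3EI) = θ_0, giving M_B = 169.4 kN·m (hogging).

M_B = 169.4 kN·m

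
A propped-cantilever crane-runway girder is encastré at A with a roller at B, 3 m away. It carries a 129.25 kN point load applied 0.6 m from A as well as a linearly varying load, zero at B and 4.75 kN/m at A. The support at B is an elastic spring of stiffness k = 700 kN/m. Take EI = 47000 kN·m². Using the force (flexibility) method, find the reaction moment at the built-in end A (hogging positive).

M_A = 81.6 kN·m

Release the roller at B. Primary structure: cantilever fixed at A.
Downward deflection at the released point B due to the loads:
  point load 129.25 at a = 0.6: Pa²(3L − a)/(6EI) = 65.14/EI
  triangular load, peak 4.75 at the fixed end: w₀L⁴/(30EI) = 12.82/EI
  δ_0 = 77.97/EI
Flexibility coefficient — unit upward force at B: δ_{BB} = L³/(3EI) = 9/EI.
With EI = 47000 kN·m²: δ_0 = 0.001659 m and δ_{BB} = 0.000191 m/kN.
Compatibility — the spring shortens by R_B/k under the reaction it provides: δ_0 − R_B·δ_{BB} = R_B/k. With 1/k = 0.001429 m/kN, R_B = δ_0 / (δ_{BB} + 1/k) = 0.001659 / (0.000191 + 0.001429) = 1.024 kN.
Moment equilibrium about A: M_A = Σ(load moments about A) − R_B·L = 84.67 − 1.024×3 = 81.6 kN·m.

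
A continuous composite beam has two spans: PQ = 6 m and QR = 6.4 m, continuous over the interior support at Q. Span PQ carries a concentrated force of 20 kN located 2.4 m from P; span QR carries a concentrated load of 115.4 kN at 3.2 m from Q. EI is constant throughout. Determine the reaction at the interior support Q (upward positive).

Take M_Q as the redundant. Released structure: two simple spans PQ and QR with a hinge at Q.
Rotations at Q on the released spans (each span's end-slope, ×1/EI):
  span PQ: point load 20 at a = 2.4: Pab(L + a)/(6LEI) = 40.32/EI
  span QR: point load 115.4 at a = 3.2: Pab(L + b)/(6LEI) = 295.4/EI
  relative rotation θ_0 = (40.32 + 295.4)/EI = 335.7/EI
A unit hogging moment at Q produces rotation L₁/(3EI) + L₂/(3EI) = 4.133/EI.
Slope continuity at Q: θ_0 = M_Q·4.133/EI, so M_Q = 335.7/4.133 = 81.23 kN·m (hogging).
Span PQ, ΣM about P with M_Q applied at Q: R_Q^{PQ}·6 = 48 + 81.23, so R_Q^{PQ} = 21.54 kN and R_P = 20 − 21.54 = -1.538 kN.
Span QR, ΣM about R: R_Q^{QR}·6.4 = 369.3 + 81.23, so R_Q^{QR} = 70.39 kN and R_R = 115.4 − 70.39 = 45.01 kN.
R_Q = 21.54 + 70.39 = 91.93 kN.

R_Q = 91.93 kN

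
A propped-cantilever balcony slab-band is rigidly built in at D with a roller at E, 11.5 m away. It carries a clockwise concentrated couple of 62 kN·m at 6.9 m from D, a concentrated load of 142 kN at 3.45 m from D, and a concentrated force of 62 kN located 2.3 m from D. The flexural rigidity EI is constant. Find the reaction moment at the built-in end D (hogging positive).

M_D = 378 kN·m

Remove the prop at E; the released (primary) structure is a cantilever built in at D.
Primary-structure tip deflection at E by superposition:
  clockwise couple 62 at a = 6.9: M₀a(2L − a)/(2EI) = 3444/EI
  point load 142 at a = 3.45: Pa²(3L − a)/(6EI) = 8747/EI
  point load 62 at a = 2.3: Pa²(3L − a)/(6EI) = 1760/EI
  δ_0 = 13951/EI
Flexibility coefficient — unit upward force at E: δ_{EE} = L³/(3EI) = 507/EI.
The prop prevents deflection at E: R_E = δ_0/δ_{EE} = 13951/507 = 27.52 kN.
Moment equilibrium about D: M_D = Σ(load moments about D) − R_E·L = 694.5 − 27.52×11.5 = 378 kN·m.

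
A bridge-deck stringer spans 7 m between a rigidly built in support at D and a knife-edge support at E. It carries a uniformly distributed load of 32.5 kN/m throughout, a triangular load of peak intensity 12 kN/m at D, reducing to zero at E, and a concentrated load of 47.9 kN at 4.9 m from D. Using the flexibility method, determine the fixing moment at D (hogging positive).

M_D = 284 kN·m

Remove the prop at E; the released (primary) structure is a cantilever built in at D.
Free-end deflection of the primary structure under the applied loading (downward +):
  UDL 32.5: wL⁴/(8EI) = 9754/EI
  triangular load, peak 12 at the fixed end: w₀L⁴/(30EI) = 960.4/EI
  point load 47.9 at a = 4.9: Pa²(3L − a)/(6EI) = 3086/EI
  δ_0 = 13801/EI
Flexibility coefficient — unit upward force at E: δ_{EE} = L³/(3EI) = 114.3/EI.
Compatibility at E: δ_0 − R_E·δ_{EE} = 0, so R_E = 13801/114.3 = 120.7 kN.
Moment equilibrium about D: M_D = Σ(load moments about D) − R_E·L = 1129 − 120.7×7 = 284 kN·m.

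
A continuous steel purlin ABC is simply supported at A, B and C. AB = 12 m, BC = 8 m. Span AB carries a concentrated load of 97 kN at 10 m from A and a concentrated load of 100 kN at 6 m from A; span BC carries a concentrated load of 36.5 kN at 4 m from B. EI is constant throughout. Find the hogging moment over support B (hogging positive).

Release continuity at B by inserting a hinge; the redundant is the internal moment M_B. The primary structure is two simply-supported spans AB and BC.
End slopes at the hinge B, treating each span as simply supported:
  span AB: point load 97 at a = 10: Pab(L + a)/(6LEI) = 592.8/EI
  span AB: point load 100 at a = 6: Pab(L + a)/(6LEI) = 900/EI
  span BC: point load 36.5 at a = 4: Pab(L + b)/(6LEI) = 146/EI
  relative rotation θ_0 = (1493 + 146)/EI = 1639/EI
A unit hogging moment at B produces rotation L₁/(3EI) + L₂/(3EI) = 6.667/EI.
Slope continuity at B: θ_0 = M_B·6.667/EI, so M_B = 1639/6.667 = 245.8 kN·m (hogging).

M_B = 245.8 kN·m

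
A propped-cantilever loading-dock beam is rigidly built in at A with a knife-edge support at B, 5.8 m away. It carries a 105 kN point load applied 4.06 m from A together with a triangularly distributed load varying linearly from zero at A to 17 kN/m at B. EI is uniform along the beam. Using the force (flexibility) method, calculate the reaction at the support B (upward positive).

Take the reaction at B as the redundant and release it; the primary structure is a cantilever fixed at A.
Free-end deflection of the primary structure under the applied loading (downward +):
  point load 105 at a = 4.06: Pa²(3L − a)/(6EI) = 3848/EI
  triangular load, peak 17 at the free end: 11w₀L⁴/(120EI) = 1763/EI
  δ_0 = 5612/EI
Tip deflection under a unit load at B: L³/(3EI) = 65.04/EI.
Compatibility at B: δ_0 − R_B·δ_{BB} = 0, so R_B = 5612/65.04 = 86.28 kN.

R_B = 86.28 kN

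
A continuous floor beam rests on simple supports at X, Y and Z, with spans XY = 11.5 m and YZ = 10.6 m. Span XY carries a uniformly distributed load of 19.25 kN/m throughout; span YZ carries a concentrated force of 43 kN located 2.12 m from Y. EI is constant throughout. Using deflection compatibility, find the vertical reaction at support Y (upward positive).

R_Y = 180.8 kN

Release continuity at Y by inserting a hinge; the redundant is the internal moment M_Y. The primary structure is two simply-supported spans XY and YZ.
Rotations at Y on the released spans (each span's end-slope, ×1/EI):
  span XY: UDL 19.25: wL³/(24EI) = 1220/EI
  span YZ: point load 43 at a = 2.12: Pab(L + b)/(6LEI) = 231.9/EI
  relative rotation θ_0 = (1220 + 231.9)/EI = 1452/EI
A unit hogging moment at Y produces rotation L₁/(3EI) + L₂/(3EI) = 7.367/EI.
Compatibility: M_Y·(L₁+L₂)/(3EI) = θ_0, giving M_Y = 197.1 kN·m (hogging).
Span XY, ΣM about X with M_Y applied at Y: R_Y^{XY}·11.5 = 1273 + 197.1, so R_Y^{XY} = 127.8 kN and R_X = 221.4 − 127.8 = 93.55 kN.
Span YZ, ΣM about Z: R_Y^{YZ}·10.6 = 364.6 + 197.1, so R_Y^{YZ} = 52.99 kN and R_Z = 43 − 52.99 = -9.992 kN.
R_Y = 127.8 + 52.99 = 180.8 kN.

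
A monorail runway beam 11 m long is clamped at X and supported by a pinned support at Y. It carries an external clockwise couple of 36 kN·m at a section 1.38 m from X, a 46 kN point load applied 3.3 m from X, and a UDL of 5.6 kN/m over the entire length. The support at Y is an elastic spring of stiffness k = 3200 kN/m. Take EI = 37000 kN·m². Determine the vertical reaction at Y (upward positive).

R_Y = 29.09 kN

Release the roller at Y. Primary structure: cantilever fixed at X.
Primary-structure tip deflection at Y by superposition:
  clockwise couple 36 at a = 1.38: M₀a(2L − a)/(2EI) = 512.2/EI
  point load 46 at a = 3.3: Pa²(3L − a)/(6EI) = 2480/EI
  UDL 5.6: wL⁴/(8EI) = 10249/EI
  δ_0 = 13241/EI
Tip deflection under a unit load at Y: L³/(3EI) = 443.7/EI.
With EI = 37000 kN·m²: δ_0 = 0.35785 m and δ_{YY} = 0.011991 m/kN.
Compatibility — the spring shortens by R_Y/k under the reaction it provides: δ_0 − R_Y·δ_{YY} = R_Y/k. With 1/k = 0.000313 m/kN, R_Y = δ_0 / (δ_{YY} + 1/k) = 0.35785 / (0.011991 + 0.000313) = 29.09 kN.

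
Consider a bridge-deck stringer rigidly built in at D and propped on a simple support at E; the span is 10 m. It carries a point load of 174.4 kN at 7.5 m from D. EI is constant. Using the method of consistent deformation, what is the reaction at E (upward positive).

R_E = 110.4 kN

Release the roller at E. Primary structure: cantilever fixed at D.
Primary-structure tip deflection at E by superposition:
  point load 174.4 at a = 7.5: Pa²(3L − a)/(6EI) = 36788/EI
Tip deflection under a unit load at E: L³/(3EI) = 333.3/EI.
The prop prevents deflection at E: R_E = δ_0/δ_{EE} = 36788/333.3 = 110.4 kN.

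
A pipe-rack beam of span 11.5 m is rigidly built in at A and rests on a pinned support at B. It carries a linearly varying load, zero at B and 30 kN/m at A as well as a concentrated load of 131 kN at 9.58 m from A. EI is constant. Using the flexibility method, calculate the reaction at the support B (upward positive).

R_B = 133 kN

Choose R_B as the redundant. The primary structure is the cantilever fixed at A.
Primary-structure tip deflection at B by superposition:
  triangular load, peak 30 at the fixed end: w₀L⁴/(30EI) = 17490/EI
  point load 131 at a = 9.58: Pa²(3L − a)/(6EI) = 49934/EI
  δ_0 = 67424/EI
Flexibility coefficient — unit upward force at B: δ_{BB} = L³/(3EI) = 507/EI.
Compatibility at B: δ_0 − R_B·δ_{BB} = 0, so R_B = 67424/507 = 133 kN.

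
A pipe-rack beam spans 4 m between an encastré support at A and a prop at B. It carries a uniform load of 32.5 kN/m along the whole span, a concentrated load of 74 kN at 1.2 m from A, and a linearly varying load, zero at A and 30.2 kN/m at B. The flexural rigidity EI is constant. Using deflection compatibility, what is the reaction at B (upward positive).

R_B = 90.96 kN

Take the reaction at B as the redundant and release it; the primary structure is a cantilever fixed at A.
Downward deflection at the released point B due to the loads:
  UDL 32.5: wL⁴/(8EI) = 1040/EI
  point load 74 at a = 1.2: Pa²(3L − a)/(6EI) = 191.8/EI
  triangular load, peak 30.2 at the free end: 11w₀L⁴/(120EI) = 708.7/EI
  δ_0 = 1941/EI
Flexibility coefficient — unit upward force at B: δ_{BB} = L³/(3EI) = 21.33/EI.
The prop prevents deflection at B: R_B = δ_0/δ_{BB} = 1941/21.33 = 90.96 kN.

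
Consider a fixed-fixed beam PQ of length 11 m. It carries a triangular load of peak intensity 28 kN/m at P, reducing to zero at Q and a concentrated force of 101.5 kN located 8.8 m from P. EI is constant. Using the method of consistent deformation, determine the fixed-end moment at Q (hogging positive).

M_Q = 255.8 kN·m

Release both end moments; the primary structure is a simply-supported span PQ with redundants M_P and M_Q.
End rotations of the released simple span under the applied load (×1/EI):
  at P: triangular load, peak 28: w₀L³/(45EI) = 828.2/EI
  at Q: triangular load, peak 28: 7w₀L³/(360EI) = 724.7/EI
  at P: point load 101.5 at a = 8.8: Pab(L + b)/(6LEI) = 393/EI
  at Q: point load 101.5 at a = 8.8: Pab(L + a)/(6LEI) = 589.5/EI
  θ_P0 = 1221/EI,  θ_Q0 = 1314/EI
Flexibility coefficients: a unit moment at one end gives L/(3EI) there and L/(6EI) at the far end, so f₁₁ = f₂₂ = 3.667/EI and f₁₂ = f₂₁ = 1.833/EI.
Compatibility — zero rotation at each built-in end:
  3.667 M_P + 1.833 M_Q = 1221
  1.833 M_P + 3.667 M_Q = 1314
Solving the pair gives M_P = 205.1 kN·m and M_Q = 255.8 kN·m (hogging).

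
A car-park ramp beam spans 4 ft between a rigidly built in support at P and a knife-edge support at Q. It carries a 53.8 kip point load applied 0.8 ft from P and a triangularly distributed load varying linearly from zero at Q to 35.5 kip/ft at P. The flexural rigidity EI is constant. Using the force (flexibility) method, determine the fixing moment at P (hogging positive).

Choose R_Q as the redundant. The primary structure is the cantilever fixed at P.
Free-end deflection of the primary structure under the applied loading (downward +):
  point load 53.8 at a = 0.8: Pa²(3L − a)/(6EI) = 64.27/EI
  triangular load, peak 35.5 at the fixed end: w₀L⁴/(30EI) = 302.9/EI
  δ_0 = 367.2/EI
Tip deflection under a unit load at Q: L³/(3EI) = 21.33/EI.
The prop prevents deflection at Q: R_Q = δ_0/δ_{QQ} = 367.2/21.33 = 17.21 kip.
Moment equilibrium about P: M_P = Σ(load moments about P) − R_Q·L = 137.7 − 17.21×4 = 68.86 kip·ft.

M_P = 68.86 kip·ft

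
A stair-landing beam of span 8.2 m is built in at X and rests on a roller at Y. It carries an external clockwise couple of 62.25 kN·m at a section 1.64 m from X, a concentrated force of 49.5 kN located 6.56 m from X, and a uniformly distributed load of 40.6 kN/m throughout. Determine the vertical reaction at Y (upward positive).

R_Y = 163.8 kN

Choose R_Y as the redundant. The primary structure is the cantilever fixed at X.
Primary-structure tip deflection at Y by superposition:
  clockwise couple 62.25 at a = 1.64: M₀a(2L − a)/(2EI) = 753.4/EI
  point load 49.5 at a = 6.56: Pa²(3L − a)/(6EI) = 6405/EI
  UDL 40.6: wL⁴/(8EI) = 22945/EI
  δ_0 = 30103/EI
Tip deflection under a unit load at Y: L³/(3EI) = 183.8/EI.
Compatibility at Y: δ_0 − R_Y·δ_{YY} = 0, so R_Y = 30103/183.8 = 163.8 kN.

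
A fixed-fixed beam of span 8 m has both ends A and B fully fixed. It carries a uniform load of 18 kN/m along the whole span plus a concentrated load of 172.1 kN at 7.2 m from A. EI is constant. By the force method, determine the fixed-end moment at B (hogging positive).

M_B = 207.5 kN·m

Take the two fixed-end moments M_A, M_B as redundants; the released structure is the simple span AB.
Simple-span end rotations at A and B under the given loads:
  at A: UDL 18: wL³/(24EI) = 384/EI
  at B: UDL 18: wL³/(24EI) = 384/EI
  at A: point load 172.1 at a = 7.2: Pab(L + b)/(6LEI) = 181.7/EI
  at B: point load 172.1 at a = 7.2: Pab(L + a)/(6LEI) = 313.9/EI
  θ_A0 = 565.7/EI,  θ_B0 = 697.9/EI
Flexibility coefficients: a unit moment at one end gives L/(3EI) there and L/(6EI) at the far end, so f₁₁ = f₂₂ = 2.667/EI and f₁₂ = f₂₁ = 1.333/EI.
Compatibility — zero rotation at each built-in end:
  2.667 M_A + 1.333 M_B = 565.7
  1.333 M_A + 2.667 M_B = 697.9
Solving the pair gives M_A = 108.4 kN·m and M_B = 207.5 kN·m (hogging).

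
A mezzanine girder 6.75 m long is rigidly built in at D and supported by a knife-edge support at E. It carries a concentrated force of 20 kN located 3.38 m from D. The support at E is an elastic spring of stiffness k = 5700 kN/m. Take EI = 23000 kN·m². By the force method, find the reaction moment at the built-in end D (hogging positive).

M_D = 26.9 kN·m

Release the roller at E. Primary structure: cantilever fixed at D.
Deflection at E on the released cantilever, summing each load's contribution:
  point load 20 at a = 3.38: Pa²(3L − a)/(6EI) = 642.4/EI
Tip deflection under a unit load at E: L³/(3EI) = 102.5/EI.
With EI = 23000 kN·m²: δ_0 = 0.027932 m and δ_{EE} = 0.004457 m/kN.
Compatibility — the spring shortens by R_E/k under the reaction it provides: δ_0 − R_E·δ_{EE} = R_E/k. With 1/k = 0.000175 m/kN, R_E = δ_0 / (δ_{EE} + 1/k) = 0.027932 / (0.004457 + 0.000175) = 6.029 kN.
Moment equilibrium about D: M_D = Σ(load moments about D) − R_E·L = 67.6 − 6.029×6.75 = 26.9 kN·m.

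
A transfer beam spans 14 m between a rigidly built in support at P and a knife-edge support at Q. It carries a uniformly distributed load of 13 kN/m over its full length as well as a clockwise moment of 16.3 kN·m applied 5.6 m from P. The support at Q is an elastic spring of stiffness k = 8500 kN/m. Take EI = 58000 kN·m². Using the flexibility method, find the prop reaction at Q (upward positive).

R_Q = 68.85 kN

Release the roller at Q. Primary structure: cantilever fixed at P.
Deflection at Q on the released cantilever, summing each load's contribution:
  UDL 13: wL⁴/(8EI) = 62426/EI
  clockwise couple 16.3 at a = 5.6: M₀a(2L − a)/(2EI) = 1022/EI
  δ_0 = 63448/EI
Tip deflection under a unit load at Q: L³/(3EI) = 914.7/EI.
With EI = 58000 kN·m²: δ_0 = 1.0939 m and δ_{QQ} = 0.01577 m/kN.
Compatibility — the spring shortens by R_Q/k under the reaction it provides: δ_0 − R_Q·δ_{QQ} = R_Q/k. With 1/k = 0.000118 m/kN, R_Q = δ_0 / (δ_{QQ} + 1/k) = 1.0939 / (0.01577 + 0.000118) = 68.85 kN.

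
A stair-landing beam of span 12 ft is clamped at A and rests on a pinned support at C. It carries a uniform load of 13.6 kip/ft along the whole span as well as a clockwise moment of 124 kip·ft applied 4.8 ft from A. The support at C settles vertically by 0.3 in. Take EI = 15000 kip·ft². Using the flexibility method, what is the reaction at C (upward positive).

R_C = 70.47 kip

Take the reaction at C as the redundant and release it; the primary structure is a cantilever fixed at A.
Deflection at C on the released cantilever, summing each load's contribution:
  UDL 13.6: wL⁴/(8EI) = 35251/EI
  clockwise couple 124 at a = 4.8: M₀a(2L − a)/(2EI) = 5714/EI
  δ_0 = 40965/EI
Flexibility coefficient — unit upward force at C: δ_{CC} = L³/(3EI) = 576/EI.
With EI = 15000 kip·ft²: δ_0 = 2.731 ft and δ_{CC} = 0.0384 ft/kip.
Compatibility — the beam at C must follow the support down by 0.025 ft: δ_0 − R_C·δ_{CC} = 0.025, so R_C = (2.731 − 0.025)/0.0384 = 70.47 kip.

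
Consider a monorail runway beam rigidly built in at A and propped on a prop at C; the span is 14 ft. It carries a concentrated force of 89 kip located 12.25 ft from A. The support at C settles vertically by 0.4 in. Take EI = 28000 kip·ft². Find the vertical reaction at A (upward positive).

Choose R_C as the redundant. The primary structure is the cantilever fixed at A.
Primary-structure tip deflection at C by superposition:
  point load 89 at a = 12.25: Pa²(3L − a)/(6EI) = 66221/EI
Tip deflection under a unit load at C: L³/(3EI) = 914.7/EI.
With EI = 28000 kip·ft²: δ_0 = 2.365 ft and δ_{CC} = 0.032667 ft/kip.
Compatibility — the beam at C must follow the support down by 0.03333 ft: δ_0 − R_C·δ_{CC} = 0.03333, so R_C = (2.365 − 0.03333)/0.032667 = 71.38 kip.
Vertical equilibrium: R_A = ΣP − R_C = 89 − 71.38 = 17.62 kip.

R_A = 17.62 kip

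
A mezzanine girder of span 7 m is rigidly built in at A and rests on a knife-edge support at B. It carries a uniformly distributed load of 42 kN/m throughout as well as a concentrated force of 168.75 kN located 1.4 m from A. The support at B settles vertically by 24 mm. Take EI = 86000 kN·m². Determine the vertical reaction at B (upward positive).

Release the roller at B. Primary structure: cantilever fixed at A.
Downward deflection at the released point B due to the loads:
  UDL 42: wL⁴/(8EI) = 12605/EI
  point load 168.75 at a = 1.4: Pa²(3L − a)/(6EI) = 1080/EI
  δ_0 = 13686/EI
Tip deflection under a unit load at B: L³/(3EI) = 114.3/EI.
With EI = 86000 kN·m²: δ_0 = 0.15914 m and δ_{BB} = 0.001329 m/kN.
Compatibility — the beam at B must follow the support down by 0.024 m: δ_0 − R_B·δ_{BB} = 0.024, so R_B = (0.15914 − 0.024)/0.001329 = 101.6 kN.

R_B = 101.6 kN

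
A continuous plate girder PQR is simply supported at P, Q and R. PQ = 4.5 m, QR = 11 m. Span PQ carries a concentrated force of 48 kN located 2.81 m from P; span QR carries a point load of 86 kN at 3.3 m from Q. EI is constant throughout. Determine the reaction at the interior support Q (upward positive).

R_Q = 131.4 kN

Take M_Q as the redundant. Released structure: two simple spans PQ and QR with a hinge at Q.
Discontinuity in slope at Q on the released structure — sum the simple-span end rotations:
  span PQ: point load 48 at a = 2.81: Pab(L + a)/(6LEI) = 61.71/EI
  span QR: point load 86 at a = 3.3: Pab(L + b)/(6LEI) = 619.2/EI
  relative rotation θ_0 = (61.71 + 619.2)/EI = 680.9/EI
A unit hogging moment at Q produces rotation L₁/(3EI) + L₂/(3EI) = 5.167/EI.
Slope continuity at Q: θ_0 = M_Q·5.167/EI, so M_Q = 680.9/5.167 = 131.8 kN·m (hogging).
Span PQ, ΣM about P with M_Q applied at Q: R_Q^{PQ}·4.5 = 134.9 + 131.8, so R_Q^{PQ} = 59.26 kN and R_P = 48 − 59.26 = -11.26 kN.
Span QR, ΣM about R: R_Q^{QR}·11 = 662.2 + 131.8, so R_Q^{QR} = 72.18 kN and R_R = 86 − 72.18 = 13.82 kN.
R_Q = 59.26 + 72.18 = 131.4 kN.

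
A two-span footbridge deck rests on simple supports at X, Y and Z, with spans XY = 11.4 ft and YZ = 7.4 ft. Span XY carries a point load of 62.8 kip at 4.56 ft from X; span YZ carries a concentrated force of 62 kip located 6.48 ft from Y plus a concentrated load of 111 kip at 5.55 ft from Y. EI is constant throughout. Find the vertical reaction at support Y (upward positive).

Insert a hinge at Y; M_Y is the redundant, and each span becomes simply supported.
End slopes at the hinge Y, treating each span as simply supported:
  span XY: point load 62.8 at a = 4.56: Pab(L + a)/(6LEI) = 457/EI
  span YZ: point load 62 at a = 6.48: Pab(L + b)/(6LEI) = 69.26/EI
  span YZ: point load 111 at a = 5.55: Pab(L + b)/(6LEI) = 237.4/EI
  relative rotation θ_0 = (457 + 306.7)/EI = 763.7/EI
A unit hogging moment at Y produces rotation L₁/(3EI) + L₂/(3EI) = 6.267/EI.
Slope continuity at Y: θ_0 = M_Y·6.267/EI, so M_Y = 763.7/6.267 = 121.9 kip·ft (hogging).
Span XY, ΣM about X with M_Y applied at Y: R_Y^{XY}·11.4 = 286.4 + 121.9, so R_Y^{XY} = 35.81 kip and R_X = 62.8 − 35.81 = 26.99 kip.
Span YZ, ΣM about Z: R_Y^{YZ}·7.4 = 262.4 + 121.9, so R_Y^{YZ} = 51.93 kip and R_Z = 173 − 51.93 = 121.1 kip.
R_Y = 35.81 + 51.93 = 87.74 kip.

R_Y = 87.74 kip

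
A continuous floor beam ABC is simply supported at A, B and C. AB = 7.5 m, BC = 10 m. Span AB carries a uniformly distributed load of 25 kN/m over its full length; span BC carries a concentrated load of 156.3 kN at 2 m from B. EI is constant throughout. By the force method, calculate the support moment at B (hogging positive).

Insert a hinge at B; M_B is the redundant, and each span becomes simply supported.
Rotations at B on the released spans (each span's end-slope, ×1/EI):
  span AB: UDL 25: wL³/(24EI) = 439.5/EI
  span BC: point load 156.3 at a = 2: Pab(L + b)/(6LEI) = 750.2/EI
  relative rotation θ_0 = (439.5 + 750.2)/EI = 1190/EI
A unit hogging moment at B produces rotation L₁/(3EI) + L₂/(3EI) = 5.833/EI.
Compatibility: M_B·(L₁+L₂)/(3EI) = θ_0, giving M_B = 203.9 kN·m (hogging).

M_B = 203.9 kN·m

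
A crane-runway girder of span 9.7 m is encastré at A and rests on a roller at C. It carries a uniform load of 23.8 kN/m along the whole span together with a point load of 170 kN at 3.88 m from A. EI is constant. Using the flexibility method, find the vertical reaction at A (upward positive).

Release the roller at C. Primary structure: cantilever fixed at A.
Deflection at C on the released cantilever, summing each load's contribution:
  UDL 23.8: wL⁴/(8EI) = 26337/EI
  point load 170 at a = 3.88: Pa²(3L − a)/(6EI) = 10757/EI
  δ_0 = 37095/EI
Tip deflection under a unit load at C: L³/(3EI) = 304.2/EI.
The prop prevents deflection at C: R_C = δ_0/δ_{CC} = 37095/304.2 = 121.9 kN.
Vertical equilibrium: R_A = ΣP − R_C = 400.9 − 121.9 = 278.9 kN.

R_A = 278.9 kN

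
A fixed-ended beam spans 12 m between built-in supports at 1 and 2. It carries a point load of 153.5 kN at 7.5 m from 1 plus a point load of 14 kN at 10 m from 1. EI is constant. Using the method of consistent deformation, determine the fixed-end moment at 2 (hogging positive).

Release both end moments; the primary structure is a simply-supported span 12 with redundants M_1 and M_2.
Simple-span end rotations at 1 and 2 under the given loads:
  at 1: point load 153.5 at a = 7.5: Pab(L + b)/(6LEI) = 1187/EI
  at 2: point load 153.5 at a = 7.5: Pab(L + a)/(6LEI) = 1403/EI
  at 1: point load 14 at a = 10: Pab(L + b)/(6LEI) = 54.44/EI
  at 2: point load 14 at a = 10: Pab(L + a)/(6LEI) = 85.56/EI
  θ_10 = 1242/EI,  θ_20 = 1489/EI
Flexibility coefficients: a unit moment at one end gives L/(3EI) there and L/(6EI) at the far end, so f₁₁ = f₂₂ = 4/EI and f₁₂ = f₂₁ = 2/EI.
Compatibility — zero rotation at each built-in end:
  4 M_1 + 2 M_2 = 1242
  2 M_1 + 4 M_2 = 1489
Solving the pair gives M_1 = 165.8 kN·m and M_2 = 289.3 kN·m (hogging).

M_2 = 289.3 kN·m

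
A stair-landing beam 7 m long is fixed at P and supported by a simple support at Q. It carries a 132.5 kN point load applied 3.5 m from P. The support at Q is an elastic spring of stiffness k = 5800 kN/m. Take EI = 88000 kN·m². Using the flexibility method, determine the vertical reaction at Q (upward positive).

Take the reaction at Q as the redundant and release it; the primary structure is a cantilever fixed at P.
Deflection at Q on the released cantilever, summing each load's contribution:
  point load 132.5 at a = 3.5: Pa²(3L − a)/(6EI) = 4734/EI
Tip deflection under a unit load at Q: L³/(3EI) = 114.3/EI.
With EI = 88000 kN·m²: δ_0 = 0.053797 m and δ_{QQ} = 0.001299 m/kN.
Compatibility — the spring shortens by R_Q/k under the reaction it provides: δ_0 − R_Q·δ_{QQ} = R_Q/k. With 1/k = 0.000172 m/kN, R_Q = δ_0 / (δ_{QQ} + 1/k) = 0.053797 / (0.001299 + 0.000172) = 36.56 kN.

R_Q = 36.56 kN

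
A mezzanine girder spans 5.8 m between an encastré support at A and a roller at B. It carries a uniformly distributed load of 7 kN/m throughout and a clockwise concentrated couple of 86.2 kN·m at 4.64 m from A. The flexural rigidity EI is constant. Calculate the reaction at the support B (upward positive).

Choose R_B as the redundant. The primary structure is the cantilever fixed at A.
Downward deflection at the released point B due to the loads:
  UDL 7: wL⁴/(8EI) = 990.2/EI
  clockwise couple 86.2 at a = 4.64: M₀a(2L − a)/(2EI) = 1392/EI
  δ_0 = 2382/EI
Tip deflection under a unit load at B: L³/(3EI) = 65.04/EI.
Compatibility at B: δ_0 − R_B·δ_{BB} = 0, so R_B = 2382/65.04 = 36.63 kN.

R_B = 36.63 kN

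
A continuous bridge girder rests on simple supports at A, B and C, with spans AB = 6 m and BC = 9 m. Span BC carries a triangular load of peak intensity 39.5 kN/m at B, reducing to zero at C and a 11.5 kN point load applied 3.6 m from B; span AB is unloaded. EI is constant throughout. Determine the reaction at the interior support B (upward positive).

Take M_B as the redundant. Released structure: two simple spans AB and BC with a hinge at B.
Discontinuity in slope at B on the released structure — sum the simple-span end rotations:
  span BC: triangular load, peak 39.5: w₀L³/(45EI) = 639.9/EI
  span BC: point load 11.5 at a = 3.6: Pab(L + b)/(6LEI) = 59.62/EI
  relative rotation θ_0 = (0 + 699.5)/EI = 699.5/EI
A unit hogging moment at B produces rotation L₁/(3EI) + L₂/(3EI) = 5/EI.
Compatibility: M_B·(L₁+L₂)/(3EI) = θ_0, giving M_B = 139.9 kN·m (hogging).
Span AB, ΣM about A with M_B applied at B: R_B^{AB}·6 = 0 + 139.9, so R_B^{AB} = 23.32 kN and R_A = 0 − 23.32 = -23.32 kN.
Span BC, ΣM about C: R_B^{BC}·9 = 1129 + 139.9, so R_B^{BC} = 140.9 kN and R_C = 189.2 − 140.9 = 48.31 kN.
R_B = 23.32 + 140.9 = 164.3 kN.

R_B = 164.3 kN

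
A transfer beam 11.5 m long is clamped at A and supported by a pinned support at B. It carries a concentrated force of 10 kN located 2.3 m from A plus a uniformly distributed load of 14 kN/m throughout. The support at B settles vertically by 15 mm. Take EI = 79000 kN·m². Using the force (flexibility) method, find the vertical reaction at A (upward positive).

R_A = 112.4 kN

Remove the prop at B; the released (primary) structure is a cantilever built in at A.
Primary-structure tip deflection at B by superposition:
  point load 10 at a = 2.3: Pa²(3L − a)/(6EI) = 283.9/EI
  UDL 14: wL⁴/(8EI) = 30608/EI
  δ_0 = 30892/EI
Flexibility coefficient — unit upward force at B: δ_{BB} = L³/(3EI) = 507/EI.
With EI = 79000 kN·m²: δ_0 = 0.39103 m and δ_{BB} = 0.006417 m/kN.
Compatibility — the beam at B must follow the support down by 0.015 m: δ_0 − R_B·δ_{BB} = 0.015, so R_B = (0.39103 − 0.015)/0.006417 = 58.6 kN.
Vertical equilibrium: R_A = ΣP − R_B = 171 − 58.6 = 112.4 kN.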